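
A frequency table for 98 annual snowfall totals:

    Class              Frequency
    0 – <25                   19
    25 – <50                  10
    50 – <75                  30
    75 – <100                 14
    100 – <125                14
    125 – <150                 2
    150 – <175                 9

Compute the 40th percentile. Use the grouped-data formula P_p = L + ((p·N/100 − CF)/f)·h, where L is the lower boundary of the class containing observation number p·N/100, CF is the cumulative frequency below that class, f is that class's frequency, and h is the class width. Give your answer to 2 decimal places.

N = 98; target position k = 40/100 · 98 = 39.2.
Cumulative frequencies: 19, 29, 59, 73, 87, 89, 98.
Observation 39.2 falls in the class 50 – <75.
L = 50, CF = 29, f = 30, h = 25.
P40 = 50 + ((39.2 − 29)/30)·25 = 50 + 8.5 = 58.5.

58.50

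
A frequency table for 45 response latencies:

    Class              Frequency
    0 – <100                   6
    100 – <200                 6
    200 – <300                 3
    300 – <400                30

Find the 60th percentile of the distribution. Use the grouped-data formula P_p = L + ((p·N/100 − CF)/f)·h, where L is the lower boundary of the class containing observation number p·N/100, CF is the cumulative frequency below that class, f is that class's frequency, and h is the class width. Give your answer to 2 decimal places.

340.00

N = 45; target position k = 60/100 · 45 = 27.
Cumulative frequencies: 6, 12, 15, 45.
Observation 27 falls in the class 300 – <400.
L = 300, CF = 15, f = 30, h = 100.
P60 = 300 + ((27 − 15)/30)·100 = 300 + 40 = 340.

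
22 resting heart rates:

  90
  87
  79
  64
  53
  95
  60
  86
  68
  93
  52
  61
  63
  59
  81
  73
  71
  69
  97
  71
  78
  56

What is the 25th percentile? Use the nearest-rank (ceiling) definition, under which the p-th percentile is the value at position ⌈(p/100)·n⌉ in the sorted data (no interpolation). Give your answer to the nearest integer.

61

Sorted: 52, 53, 56, 59, 60, 61, 63, 64, 68, 69, 71, 71, 73, 78, 79, 81, 86, 87, 90, 93, 95, 97.
n = 22.
Position = ⌈25/100 · 22⌉ = ⌈5.5⌉ = 6.
The value at rank 6 is 61.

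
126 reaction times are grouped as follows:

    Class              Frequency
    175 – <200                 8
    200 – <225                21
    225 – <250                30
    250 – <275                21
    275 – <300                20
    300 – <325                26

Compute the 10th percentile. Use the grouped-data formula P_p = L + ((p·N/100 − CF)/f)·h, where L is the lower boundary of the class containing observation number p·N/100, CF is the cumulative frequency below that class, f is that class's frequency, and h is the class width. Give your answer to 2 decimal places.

N = 126; target position k = 10/100 · 126 = 12.6.
Cumulative frequencies: 8, 29, 59, 80, 100, 126.
Observation 12.6 falls in the class 200 – <225.
L = 200, CF = 8, f = 21, h = 25.
P10 = 200 + ((12.6 − 8)/21)·25 = 200 + 5.47619 = 205.476.

205.48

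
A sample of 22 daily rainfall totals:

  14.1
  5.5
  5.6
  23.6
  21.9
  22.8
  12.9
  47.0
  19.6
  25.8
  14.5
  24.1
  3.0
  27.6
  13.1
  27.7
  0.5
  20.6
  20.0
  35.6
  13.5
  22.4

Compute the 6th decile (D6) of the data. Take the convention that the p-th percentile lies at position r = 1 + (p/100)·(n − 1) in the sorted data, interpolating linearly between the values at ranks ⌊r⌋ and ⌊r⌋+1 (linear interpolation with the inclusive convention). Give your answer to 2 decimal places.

22.20

Sorted: 0.5, 3.0, 5.5, 5.6, 12.9, 13.1, 13.5, 14.1, 14.5, 19.6, 20.0, 20.6, 21.9, 22.4, 22.8, 23.6, 24.1, 25.8, 27.6, 27.7, 35.6, 47.0.
n = 22.
r = 1 + (60/100)·(22 − 1) = 1 + 12.6 = 13.6.
Rank 13 is 21.9 and rank 14 is 22.4.
Interpolate: 21.9 + 0.6·(22.4 − 21.9) = 21.9 + 0.6·0.5 = 22.2.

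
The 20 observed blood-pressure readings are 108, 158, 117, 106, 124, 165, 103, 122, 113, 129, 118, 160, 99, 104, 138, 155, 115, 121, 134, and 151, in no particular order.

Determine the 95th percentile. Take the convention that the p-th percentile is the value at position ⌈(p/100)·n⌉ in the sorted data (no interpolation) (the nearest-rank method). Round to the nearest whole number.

160

Sorted: 99, 103, 104, 106, 108, 113, 115, 117, 118, 121, 122, 124, 129, 134, 138, 151, 155, 158, 160, 165.
n = 20.
Position = ⌈95/100 · 20⌉ = ⌈19⌉ = 19.
The value at rank 19 is 160.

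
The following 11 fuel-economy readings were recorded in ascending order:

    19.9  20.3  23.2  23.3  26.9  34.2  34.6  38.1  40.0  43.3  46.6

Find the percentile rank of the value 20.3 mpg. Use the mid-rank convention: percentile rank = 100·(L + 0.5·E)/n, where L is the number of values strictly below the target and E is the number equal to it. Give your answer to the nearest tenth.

Count below 20.3: L = 1; count equal: E = 1; n = 11.
Percentile rank = 100·(1 + 0.5·1)/11 = 100·1.5/11 = 13.64.

13.6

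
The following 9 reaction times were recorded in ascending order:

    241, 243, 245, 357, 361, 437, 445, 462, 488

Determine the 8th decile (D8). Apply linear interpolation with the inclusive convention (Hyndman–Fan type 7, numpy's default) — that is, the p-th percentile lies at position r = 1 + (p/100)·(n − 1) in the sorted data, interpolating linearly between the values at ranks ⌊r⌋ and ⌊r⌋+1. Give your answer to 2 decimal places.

451.80

n = 9.
r = 1 + (80/100)·(9 − 1) = 1 + 6.4 = 7.4.
Rank 7 is 445 and rank 8 is 462.
Interpolate: 445 + 0.4·(462 − 445) = 445 + 0.4·17 = 451.8.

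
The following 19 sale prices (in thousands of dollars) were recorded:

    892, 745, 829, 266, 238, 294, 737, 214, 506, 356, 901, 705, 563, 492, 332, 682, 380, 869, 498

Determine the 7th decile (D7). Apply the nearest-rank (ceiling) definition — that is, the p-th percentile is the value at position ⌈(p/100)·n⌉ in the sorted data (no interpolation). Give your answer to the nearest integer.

737

Sorted: 214, 238, 266, 294, 332, 356, 380, 492, 498, 506, 563, 682, 705, 737, 745, 829, 869, 892, 901.
n = 19.
Position = ⌈70/100 · 19⌉ = ⌈13.3⌉ = 14.
The value at rank 14 is 737.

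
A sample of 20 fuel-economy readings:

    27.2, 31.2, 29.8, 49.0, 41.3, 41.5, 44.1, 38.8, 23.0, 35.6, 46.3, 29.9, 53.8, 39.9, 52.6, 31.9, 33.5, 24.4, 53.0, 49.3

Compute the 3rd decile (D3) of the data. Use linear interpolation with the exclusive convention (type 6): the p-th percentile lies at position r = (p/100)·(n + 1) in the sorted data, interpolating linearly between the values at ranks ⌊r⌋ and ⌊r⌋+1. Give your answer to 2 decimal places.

Sorted: 23.0, 24.4, 27.2, 29.8, 29.9, 31.2, 31.9, 33.5, 35.6, 38.8, 39.9, 41.3, 41.5, 44.1, 46.3, 49.0, 49.3, 52.6, 53.0, 53.8.
n = 20.
r = (30/100)·(20 + 1) = 6.3.
Rank 6 is 31.2 and rank 7 is 31.9.
Interpolate: 31.2 + 0.3·(31.9 − 31.2) = 31.2 + 0.3·0.7 = 31.41.

31.41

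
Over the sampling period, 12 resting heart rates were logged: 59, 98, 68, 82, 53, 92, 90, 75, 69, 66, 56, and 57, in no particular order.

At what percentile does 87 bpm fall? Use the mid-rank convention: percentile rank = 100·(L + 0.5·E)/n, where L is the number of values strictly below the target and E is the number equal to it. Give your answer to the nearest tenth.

75.0

Sorted: 53, 56, 57, 59, 66, 68, 69, 75, 82, 90, 92, 98.
Count below 87: L = 9; count equal: E = 0; n = 12.
Percentile rank = 100·(9 + 0.5·0)/12 = 100·9/12 = 75.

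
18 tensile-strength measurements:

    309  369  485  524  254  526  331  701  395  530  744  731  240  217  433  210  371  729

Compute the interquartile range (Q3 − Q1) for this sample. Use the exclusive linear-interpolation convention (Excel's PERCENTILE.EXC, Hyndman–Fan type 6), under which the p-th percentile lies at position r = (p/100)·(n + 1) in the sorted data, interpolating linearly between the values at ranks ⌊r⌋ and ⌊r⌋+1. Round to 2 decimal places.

277.50

Sorted: 210, 217, 240, 254, 309, 331, 369, 371, 395, 433, 485, 524, 526, 530, 701, 729, 731, 744.
n = 18.
P25: r = 4.75; ranks 4–5 are 254, 309; interpolating gives 295.25.
P75: r = 14.25; ranks 14–15 are 530, 701; interpolating gives 572.75.
Difference: 572.75 − 295.25 = 277.5.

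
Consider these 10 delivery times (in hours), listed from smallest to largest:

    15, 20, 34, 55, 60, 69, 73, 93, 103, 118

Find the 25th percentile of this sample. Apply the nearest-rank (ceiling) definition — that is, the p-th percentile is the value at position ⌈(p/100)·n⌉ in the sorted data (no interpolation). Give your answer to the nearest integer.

34

n = 10.
Position = ⌈25/100 · 10⌉ = ⌈2.5⌉ = 3.
The value at rank 3 is 34.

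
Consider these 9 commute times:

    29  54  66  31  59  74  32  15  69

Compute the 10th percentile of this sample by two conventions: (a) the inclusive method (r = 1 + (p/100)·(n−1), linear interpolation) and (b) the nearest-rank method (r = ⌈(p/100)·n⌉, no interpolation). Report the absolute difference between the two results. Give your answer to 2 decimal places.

Sorted: 15, 29, 31, 32, 54, 59, 66, 69, 74.
n = 9.
(a) r = 1.8; between ranks 1 (15) and 2 (29): 26.2.
(b) the nearest-rank method: rank 1 → 15.
|26.2 − 15| = 11.2.

11.20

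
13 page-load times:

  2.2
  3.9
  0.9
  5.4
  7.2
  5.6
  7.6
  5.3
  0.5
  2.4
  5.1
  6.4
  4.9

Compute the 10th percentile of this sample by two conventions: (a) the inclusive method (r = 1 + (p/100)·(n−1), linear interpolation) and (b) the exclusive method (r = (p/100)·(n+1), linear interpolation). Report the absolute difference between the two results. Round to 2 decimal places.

0.50

Sorted: 0.5, 0.9, 2.2, 2.4, 3.9, 4.9, 5.1, 5.3, 5.4, 5.6, 6.4, 7.2, 7.6.
n = 13.
(a) r = 2.2; between ranks 2 (0.9) and 3 (2.2): 1.16.
(b) r = 1.4; between ranks 1 (0.5) and 2 (0.9): 0.66.
|1.16 − 0.66| = 0.5.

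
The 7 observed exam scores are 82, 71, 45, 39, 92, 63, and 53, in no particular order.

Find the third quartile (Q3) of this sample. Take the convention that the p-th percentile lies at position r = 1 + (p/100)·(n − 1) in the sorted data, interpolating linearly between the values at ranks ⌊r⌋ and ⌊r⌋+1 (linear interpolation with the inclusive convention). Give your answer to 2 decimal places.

76.50

Sorted: 39, 45, 53, 63, 71, 82, 92.
n = 7.
r = 1 + (75/100)·(7 − 1) = 1 + 4.5 = 5.5.
Rank 5 is 71 and rank 6 is 82.
Interpolate: 71 + 0.5·(82 − 71) = 71 + 0.5·11 = 76.5.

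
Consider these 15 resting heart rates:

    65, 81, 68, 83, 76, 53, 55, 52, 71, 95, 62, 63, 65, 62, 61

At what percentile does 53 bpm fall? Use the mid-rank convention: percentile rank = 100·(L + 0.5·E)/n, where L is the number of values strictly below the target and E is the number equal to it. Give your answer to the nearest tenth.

10.0

Sorted: 52, 53, 55, 61, 62, 62, 63, 65, 65, 68, 71, 76, 81, 83, 95.
Count below 53: L = 1; count equal: E = 1; n = 15.
Percentile rank = 100·(1 + 0.5·1)/15 = 100·1.5/15 = 10.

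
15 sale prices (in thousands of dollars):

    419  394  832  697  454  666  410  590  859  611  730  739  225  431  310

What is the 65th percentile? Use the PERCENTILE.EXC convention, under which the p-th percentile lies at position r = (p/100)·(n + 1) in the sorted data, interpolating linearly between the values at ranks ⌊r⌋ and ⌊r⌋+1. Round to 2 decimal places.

Sorted: 225, 310, 394, 410, 419, 431, 454, 590, 611, 666, 697, 730, 739, 832, 859.
n = 15.
r = (65/100)·(15 + 1) = 10.4.
Rank 10 is 666 and rank 11 is 697.
Interpolate: 666 + 0.4·(697 − 666) = 666 + 0.4·31 = 678.4.

678.40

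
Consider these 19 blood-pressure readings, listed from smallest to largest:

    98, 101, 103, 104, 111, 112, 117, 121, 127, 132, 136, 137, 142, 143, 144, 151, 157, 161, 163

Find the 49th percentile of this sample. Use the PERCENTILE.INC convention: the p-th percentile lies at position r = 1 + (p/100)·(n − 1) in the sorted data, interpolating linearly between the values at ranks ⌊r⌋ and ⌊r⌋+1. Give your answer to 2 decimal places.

n = 19.
r = 1 + (49/100)·(19 − 1) = 1 + 8.82 = 9.82.
Rank 9 is 127 and rank 10 is 132.
Interpolate: 127 + 0.82·(132 − 127) = 127 + 0.82·5 = 131.1.

131.10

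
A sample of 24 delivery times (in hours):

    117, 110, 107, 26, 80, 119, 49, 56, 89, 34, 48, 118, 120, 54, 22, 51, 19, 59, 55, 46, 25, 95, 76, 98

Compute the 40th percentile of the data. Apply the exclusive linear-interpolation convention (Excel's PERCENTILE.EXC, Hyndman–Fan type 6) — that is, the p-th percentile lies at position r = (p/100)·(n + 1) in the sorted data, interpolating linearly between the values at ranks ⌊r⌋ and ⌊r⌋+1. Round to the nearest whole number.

Sorted: 19, 22, 25, 26, 34, 46, 48, 49, 51, 54, 55, 56, 59, 76, 80, 89, 95, 98, 107, 110, 117, 118, 119, 120.
n = 24.
r = (40/100)·(24 + 1) = 10.
r is an integer, so P40 is the value at rank 10: 54.

54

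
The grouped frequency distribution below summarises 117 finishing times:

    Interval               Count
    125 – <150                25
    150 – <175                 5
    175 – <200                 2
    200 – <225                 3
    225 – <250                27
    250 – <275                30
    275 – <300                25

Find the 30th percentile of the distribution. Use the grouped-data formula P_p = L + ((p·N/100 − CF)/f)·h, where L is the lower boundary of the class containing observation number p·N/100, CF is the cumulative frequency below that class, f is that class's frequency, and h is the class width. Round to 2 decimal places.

225.09

N = 117; target position k = 30/100 · 117 = 35.1.
Cumulative frequencies: 25, 30, 32, 35, 62, 92, 117.
Observation 35.1 falls in the class 225 – <250.
L = 225, CF = 35, f = 27, h = 25.
P30 = 225 + ((35.1 − 35)/27)·25 = 225 + 0.0925926 = 225.093.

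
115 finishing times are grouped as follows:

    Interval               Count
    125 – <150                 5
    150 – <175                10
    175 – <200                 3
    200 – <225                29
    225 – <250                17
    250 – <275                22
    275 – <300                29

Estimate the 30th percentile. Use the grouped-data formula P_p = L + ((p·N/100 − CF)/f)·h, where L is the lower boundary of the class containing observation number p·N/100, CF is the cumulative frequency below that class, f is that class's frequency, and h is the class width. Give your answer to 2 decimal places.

214.22

N = 115; target position k = 30/100 · 115 = 34.5.
Cumulative frequencies: 5, 15, 18, 47, 64, 86, 115.
Observation 34.5 falls in the class 200 – <225.
L = 200, CF = 18, f = 29, h = 25.
P30 = 200 + ((34.5 − 18)/29)·25 = 200 + 14.2241 = 214.224.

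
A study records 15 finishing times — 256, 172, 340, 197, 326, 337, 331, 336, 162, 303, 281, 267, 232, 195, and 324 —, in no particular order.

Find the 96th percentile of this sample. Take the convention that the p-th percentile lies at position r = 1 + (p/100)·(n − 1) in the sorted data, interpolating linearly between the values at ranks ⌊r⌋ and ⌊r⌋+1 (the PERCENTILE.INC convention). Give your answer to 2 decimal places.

338.32

Sorted: 162, 172, 195, 197, 232, 256, 267, 281, 303, 324, 326, 331, 336, 337, 340.
n = 15.
r = 1 + (96/100)·(15 − 1) = 1 + 13.44 = 14.44.
Rank 14 is 337 and rank 15 is 340.
Interpolate: 337 + 0.44·(340 − 337) = 337 + 0.44·3 = 338.32.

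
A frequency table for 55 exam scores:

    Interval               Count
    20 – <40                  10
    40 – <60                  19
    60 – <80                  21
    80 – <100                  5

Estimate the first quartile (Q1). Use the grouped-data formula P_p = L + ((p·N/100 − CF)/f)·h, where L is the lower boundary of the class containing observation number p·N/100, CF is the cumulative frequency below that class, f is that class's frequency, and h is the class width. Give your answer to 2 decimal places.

N = 55; target position k = 25/100 · 55 = 13.75.
Cumulative frequencies: 10, 29, 50, 55.
Observation 13.75 falls in the class 40 – <60.
L = 40, CF = 10, f = 19, h = 20.
P25 = 40 + ((13.75 − 10)/19)·20 = 40 + 3.94737 = 43.9474.

43.95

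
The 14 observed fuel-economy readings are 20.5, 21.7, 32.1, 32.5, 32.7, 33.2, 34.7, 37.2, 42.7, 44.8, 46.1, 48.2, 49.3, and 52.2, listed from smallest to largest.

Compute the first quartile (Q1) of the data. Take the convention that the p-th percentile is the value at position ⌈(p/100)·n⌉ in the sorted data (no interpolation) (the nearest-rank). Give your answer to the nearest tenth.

32.5

n = 14.
Position = ⌈25/100 · 14⌉ = ⌈3.5⌉ = 4.
The value at rank 4 is 32.5.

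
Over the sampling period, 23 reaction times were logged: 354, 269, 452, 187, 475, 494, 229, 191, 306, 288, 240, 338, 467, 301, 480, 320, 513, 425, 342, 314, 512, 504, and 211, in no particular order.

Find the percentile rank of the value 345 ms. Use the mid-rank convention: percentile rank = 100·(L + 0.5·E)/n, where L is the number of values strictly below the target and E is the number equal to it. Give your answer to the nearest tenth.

Sorted: 187, 191, 211, 229, 240, 269, 288, 301, 306, 314, 320, 338, 342, 354, 425, 452, 467, 475, 480, 494, 504, 512, 513.
Count below 345: L = 13; count equal: E = 0; n = 23.
Percentile rank = 100·(13 + 0.5·0)/23 = 100·13/23 = 56.52.

56.5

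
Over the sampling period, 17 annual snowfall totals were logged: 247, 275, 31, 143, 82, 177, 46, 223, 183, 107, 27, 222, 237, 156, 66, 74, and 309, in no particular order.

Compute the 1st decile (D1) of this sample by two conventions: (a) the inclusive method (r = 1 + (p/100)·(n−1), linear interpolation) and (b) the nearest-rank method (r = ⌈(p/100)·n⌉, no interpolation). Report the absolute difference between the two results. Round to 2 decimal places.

Sorted: 27, 31, 46, 66, 74, 82, 107, 143, 156, 177, 183, 222, 223, 237, 247, 275, 309.
n = 17.
(a) r = 2.6; between ranks 2 (31) and 3 (46): 40.
(b) the nearest-rank method: rank 2 → 31.
|40 − 31| = 9.

9.00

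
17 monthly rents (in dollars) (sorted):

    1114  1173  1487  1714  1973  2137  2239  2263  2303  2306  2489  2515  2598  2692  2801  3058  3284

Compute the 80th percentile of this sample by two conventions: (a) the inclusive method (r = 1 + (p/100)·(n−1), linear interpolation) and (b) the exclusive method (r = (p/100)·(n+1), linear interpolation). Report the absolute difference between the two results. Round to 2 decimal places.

n = 17.
(a) r = 13.8; between ranks 13 (2598) and 14 (2692): 2673.2.
(b) r = 14.4; between ranks 14 (2692) and 15 (2801): 2735.6.
|2673.2 − 2735.6| = 62.4.

62.40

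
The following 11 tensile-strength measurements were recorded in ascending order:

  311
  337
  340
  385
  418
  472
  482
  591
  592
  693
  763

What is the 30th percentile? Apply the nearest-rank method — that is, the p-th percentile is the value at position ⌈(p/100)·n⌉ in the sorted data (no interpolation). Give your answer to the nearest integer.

385

n = 11.
Position = ⌈30/100 · 11⌉ = ⌈3.3⌉ = 4.
The value at rank 4 is 385.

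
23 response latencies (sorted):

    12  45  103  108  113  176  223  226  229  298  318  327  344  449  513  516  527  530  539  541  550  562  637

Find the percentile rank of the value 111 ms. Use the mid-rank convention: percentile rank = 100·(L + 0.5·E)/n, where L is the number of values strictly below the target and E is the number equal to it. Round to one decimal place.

Count below 111: L = 4; count equal: E = 0; n = 23.
Percentile rank = 100·(4 + 0.5·0)/23 = 100·4/23 = 17.39.

17.4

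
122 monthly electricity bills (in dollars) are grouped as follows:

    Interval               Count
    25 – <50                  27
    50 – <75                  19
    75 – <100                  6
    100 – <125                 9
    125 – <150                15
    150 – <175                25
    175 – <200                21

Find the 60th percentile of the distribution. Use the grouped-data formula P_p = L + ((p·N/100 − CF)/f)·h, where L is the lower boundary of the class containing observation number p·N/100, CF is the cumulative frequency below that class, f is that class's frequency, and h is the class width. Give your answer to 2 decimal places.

N = 122; target position k = 60/100 · 122 = 73.2.
Cumulative frequencies: 27, 46, 52, 61, 76, 101, 122.
Observation 73.2 falls in the class 125 – <150.
L = 125, CF = 61, f = 15, h = 25.
P60 = 125 + ((73.2 − 61)/15)·25 = 125 + 20.3333 = 145.333.

145.33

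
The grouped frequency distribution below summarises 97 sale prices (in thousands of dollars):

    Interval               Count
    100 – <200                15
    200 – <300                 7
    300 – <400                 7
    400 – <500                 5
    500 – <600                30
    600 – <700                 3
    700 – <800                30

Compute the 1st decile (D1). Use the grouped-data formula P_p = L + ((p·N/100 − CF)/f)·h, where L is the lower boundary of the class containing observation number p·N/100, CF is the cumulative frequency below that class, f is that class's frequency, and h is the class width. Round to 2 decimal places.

164.67

N = 97; target position k = 10/100 · 97 = 9.7.
Cumulative frequencies: 15, 22, 29, 34, 64, 67, 97.
Observation 9.7 falls in the class 100 – <200.
L = 100, CF = 0, f = 15, h = 100.
P10 = 100 + ((9.7 − 0)/15)·100 = 100 + 64.6667 = 164.667.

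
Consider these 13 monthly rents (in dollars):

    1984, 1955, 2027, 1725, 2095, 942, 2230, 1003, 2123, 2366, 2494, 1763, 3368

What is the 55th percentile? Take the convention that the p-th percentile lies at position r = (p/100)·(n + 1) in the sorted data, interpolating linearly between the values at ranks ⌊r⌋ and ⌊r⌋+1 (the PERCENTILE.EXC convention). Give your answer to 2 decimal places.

Sorted: 942, 1003, 1725, 1763, 1955, 1984, 2027, 2095, 2123, 2230, 2366, 2494, 3368.
n = 13.
r = (55/100)·(13 + 1) = 7.7.
Rank 7 is 2027 and rank 8 is 2095.
Interpolate: 2027 + 0.7·(2095 − 2027) = 2027 + 0.7·68 = 2074.6.

2074.60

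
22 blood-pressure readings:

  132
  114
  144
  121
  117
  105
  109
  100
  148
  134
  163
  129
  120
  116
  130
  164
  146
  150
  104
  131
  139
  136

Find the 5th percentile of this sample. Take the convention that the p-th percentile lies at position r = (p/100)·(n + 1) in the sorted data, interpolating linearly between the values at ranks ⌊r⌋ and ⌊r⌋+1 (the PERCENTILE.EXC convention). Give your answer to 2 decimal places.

Sorted: 100, 104, 105, 109, 114, 116, 117, 120, 121, 129, 130, 131, 132, 134, 136, 139, 144, 146, 148, 150, 163, 164.
n = 22.
r = (5/100)·(22 + 1) = 1.15.
Rank 1 is 100 and rank 2 is 104.
Interpolate: 100 + 0.15·(104 − 100) = 100 + 0.15·4 = 100.6.

100.60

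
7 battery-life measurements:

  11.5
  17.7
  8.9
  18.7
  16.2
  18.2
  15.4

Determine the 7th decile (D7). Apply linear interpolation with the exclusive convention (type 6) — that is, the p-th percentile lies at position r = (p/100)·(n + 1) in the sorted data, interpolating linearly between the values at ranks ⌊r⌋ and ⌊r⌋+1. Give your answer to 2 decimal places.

18.00

Sorted: 8.9, 11.5, 15.4, 16.2, 17.7, 18.2, 18.7.
n = 7.
r = (70/100)·(7 + 1) = 5.6.
Rank 5 is 17.7 and rank 6 is 18.2.
Interpolate: 17.7 + 0.6·(18.2 − 17.7) = 17.7 + 0.6·0.5 = 18.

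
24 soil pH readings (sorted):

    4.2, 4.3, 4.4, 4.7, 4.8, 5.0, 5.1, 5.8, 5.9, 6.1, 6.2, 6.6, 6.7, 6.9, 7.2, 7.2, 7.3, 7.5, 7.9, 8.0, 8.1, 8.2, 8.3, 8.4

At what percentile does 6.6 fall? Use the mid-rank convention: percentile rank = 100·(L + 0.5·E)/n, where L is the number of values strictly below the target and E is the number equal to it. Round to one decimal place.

47.9

Count below 6.6: L = 11; count equal: E = 1; n = 24.
Percentile rank = 100·(11 + 0.5·1)/24 = 100·11.5/24 = 47.92.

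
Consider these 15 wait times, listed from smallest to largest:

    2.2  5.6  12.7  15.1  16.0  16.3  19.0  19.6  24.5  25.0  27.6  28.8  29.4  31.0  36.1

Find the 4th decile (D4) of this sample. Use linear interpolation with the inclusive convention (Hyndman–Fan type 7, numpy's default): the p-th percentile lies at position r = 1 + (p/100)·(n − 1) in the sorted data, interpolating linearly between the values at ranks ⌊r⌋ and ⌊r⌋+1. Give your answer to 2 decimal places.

n = 15.
r = 1 + (40/100)·(15 − 1) = 1 + 5.6 = 6.6.
Rank 6 is 16.3 and rank 7 is 19.0.
Interpolate: 16.3 + 0.6·(19.0 − 16.3) = 16.3 + 0.6·2.7 = 17.92.

17.92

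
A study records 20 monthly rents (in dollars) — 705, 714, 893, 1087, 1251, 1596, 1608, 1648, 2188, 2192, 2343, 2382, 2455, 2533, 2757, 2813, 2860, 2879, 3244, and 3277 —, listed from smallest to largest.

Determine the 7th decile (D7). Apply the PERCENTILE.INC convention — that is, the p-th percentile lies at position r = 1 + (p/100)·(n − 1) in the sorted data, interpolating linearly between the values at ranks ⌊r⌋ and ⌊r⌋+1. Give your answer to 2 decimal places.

2600.20

n = 20.
r = 1 + (70/100)·(20 − 1) = 1 + 13.3 = 14.3.
Rank 14 is 2533 and rank 15 is 2757.
Interpolate: 2533 + 0.3·(2757 − 2533) = 2533 + 0.3·224 = 2600.2.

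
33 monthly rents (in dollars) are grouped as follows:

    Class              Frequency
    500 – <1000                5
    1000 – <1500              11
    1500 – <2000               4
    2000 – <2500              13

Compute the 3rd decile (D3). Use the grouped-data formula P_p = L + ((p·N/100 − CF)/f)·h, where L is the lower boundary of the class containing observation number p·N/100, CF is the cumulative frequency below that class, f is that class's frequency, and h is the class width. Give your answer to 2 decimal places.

1222.73

N = 33; target position k = 30/100 · 33 = 9.9.
Cumulative frequencies: 5, 16, 20, 33.
Observation 9.9 falls in the class 1000 – <1500.
L = 1000, CF = 5, f = 11, h = 500.
P30 = 1000 + ((9.9 − 5)/11)·500 = 1000 + 222.727 = 1222.73.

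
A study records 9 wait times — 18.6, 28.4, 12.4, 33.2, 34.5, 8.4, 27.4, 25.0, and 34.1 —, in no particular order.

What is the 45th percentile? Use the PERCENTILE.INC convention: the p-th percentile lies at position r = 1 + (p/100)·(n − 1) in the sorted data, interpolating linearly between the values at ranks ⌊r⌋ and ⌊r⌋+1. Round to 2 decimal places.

Sorted: 8.4, 12.4, 18.6, 25.0, 27.4, 28.4, 33.2, 34.1, 34.5.
n = 9.
r = 1 + (45/100)·(9 − 1) = 1 + 3.6 = 4.6.
Rank 4 is 25.0 and rank 5 is 27.4.
Interpolate: 25.0 + 0.6·(27.4 − 25.0) = 25.0 + 0.6·2.4 = 26.44.

26.44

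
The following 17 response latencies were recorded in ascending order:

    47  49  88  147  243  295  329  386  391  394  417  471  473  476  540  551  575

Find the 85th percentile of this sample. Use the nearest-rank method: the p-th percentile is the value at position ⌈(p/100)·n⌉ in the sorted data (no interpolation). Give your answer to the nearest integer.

n = 17.
Position = ⌈85/100 · 17⌉ = ⌈14.45⌉ = 15.
The value at rank 15 is 540.

540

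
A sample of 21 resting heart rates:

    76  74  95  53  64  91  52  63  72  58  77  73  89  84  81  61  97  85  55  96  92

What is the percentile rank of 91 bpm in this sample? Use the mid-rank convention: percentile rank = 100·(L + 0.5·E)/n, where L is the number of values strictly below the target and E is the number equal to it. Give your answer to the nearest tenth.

78.6

Sorted: 52, 53, 55, 58, 61, 63, 64, 72, 73, 74, 76, 77, 81, 84, 85, 89, 91, 92, 95, 96, 97.
Count below 91: L = 16; count equal: E = 1; n = 21.
Percentile rank = 100·(16 + 0.5·1)/21 = 100·16.5/21 = 78.57.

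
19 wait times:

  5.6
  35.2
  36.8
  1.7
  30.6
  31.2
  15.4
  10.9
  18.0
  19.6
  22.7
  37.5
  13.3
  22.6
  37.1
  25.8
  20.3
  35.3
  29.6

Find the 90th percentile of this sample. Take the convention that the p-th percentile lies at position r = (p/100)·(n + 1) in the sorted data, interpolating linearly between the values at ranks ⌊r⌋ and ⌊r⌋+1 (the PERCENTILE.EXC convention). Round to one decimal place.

Sorted: 1.7, 5.6, 10.9, 13.3, 15.4, 18.0, 19.6, 20.3, 22.6, 22.7, 25.8, 29.6, 30.6, 31.2, 35.2, 35.3, 36.8, 37.1, 37.5.
n = 19.
r = (90/100)·(19 + 1) = 18.
r is an integer, so P90 is the value at rank 18: 37.1.

37.1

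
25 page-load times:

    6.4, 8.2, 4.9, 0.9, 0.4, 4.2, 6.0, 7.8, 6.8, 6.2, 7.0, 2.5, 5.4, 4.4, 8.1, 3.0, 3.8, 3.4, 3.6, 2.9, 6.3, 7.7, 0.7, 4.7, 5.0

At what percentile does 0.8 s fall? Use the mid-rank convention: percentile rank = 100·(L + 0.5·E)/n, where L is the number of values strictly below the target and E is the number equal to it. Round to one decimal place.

8.0

Sorted: 0.4, 0.7, 0.9, 2.5, 2.9, 3.0, 3.4, 3.6, 3.8, 4.2, 4.4, 4.7, 4.9, 5.0, 5.4, 6.0, 6.2, 6.3, 6.4, 6.8, 7.0, 7.7, 7.8, 8.1, 8.2.
Count below 0.8: L = 2; count equal: E = 0; n = 25.
Percentile rank = 100·(2 + 0.5·0)/25 = 100·2/25 = 8.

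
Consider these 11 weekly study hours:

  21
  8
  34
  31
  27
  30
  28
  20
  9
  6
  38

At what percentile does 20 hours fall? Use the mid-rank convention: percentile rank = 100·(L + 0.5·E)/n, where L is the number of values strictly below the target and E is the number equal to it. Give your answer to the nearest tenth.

Sorted: 6, 8, 9, 20, 21, 27, 28, 30, 31, 34, 38.
Count below 20: L = 3; count equal: E = 1; n = 11.
Percentile rank = 100·(3 + 0.5·1)/11 = 100·3.5/11 = 31.82.

31.8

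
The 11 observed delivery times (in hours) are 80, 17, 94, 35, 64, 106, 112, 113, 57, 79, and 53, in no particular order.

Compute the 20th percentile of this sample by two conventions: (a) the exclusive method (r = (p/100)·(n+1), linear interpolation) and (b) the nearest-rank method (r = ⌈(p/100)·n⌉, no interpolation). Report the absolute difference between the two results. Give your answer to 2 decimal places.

Sorted: 17, 35, 53, 57, 64, 79, 80, 94, 106, 112, 113.
n = 11.
(a) r = 2.4; between ranks 2 (35) and 3 (53): 42.2.
(b) the nearest-rank method: rank 3 → 53.
|42.2 − 53| = 10.8.

10.80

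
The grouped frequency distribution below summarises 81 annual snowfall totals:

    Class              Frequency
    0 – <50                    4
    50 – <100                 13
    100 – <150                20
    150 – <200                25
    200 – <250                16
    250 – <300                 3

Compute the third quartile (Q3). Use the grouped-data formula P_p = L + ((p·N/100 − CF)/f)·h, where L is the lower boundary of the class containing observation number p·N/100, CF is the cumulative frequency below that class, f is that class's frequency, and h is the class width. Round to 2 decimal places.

197.50

N = 81; target position k = 75/100 · 81 = 60.75.
Cumulative frequencies: 4, 17, 37, 62, 78, 81.
Observation 60.75 falls in the class 150 – <200.
L = 150, CF = 37, f = 25, h = 50.
P75 = 150 + ((60.75 − 37)/25)·50 = 150 + 47.5 = 197.5.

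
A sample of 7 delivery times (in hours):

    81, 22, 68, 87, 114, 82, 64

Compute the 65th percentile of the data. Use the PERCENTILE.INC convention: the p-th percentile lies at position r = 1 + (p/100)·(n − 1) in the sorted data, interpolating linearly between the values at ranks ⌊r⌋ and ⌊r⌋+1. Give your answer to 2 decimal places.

Sorted: 22, 64, 68, 81, 82, 87, 114.
n = 7.
r = 1 + (65/100)·(7 − 1) = 1 + 3.9 = 4.9.
Rank 4 is 81 and rank 5 is 82.
Interpolate: 81 + 0.9·(82 − 81) = 81 + 0.9·1 = 81.9.

81.90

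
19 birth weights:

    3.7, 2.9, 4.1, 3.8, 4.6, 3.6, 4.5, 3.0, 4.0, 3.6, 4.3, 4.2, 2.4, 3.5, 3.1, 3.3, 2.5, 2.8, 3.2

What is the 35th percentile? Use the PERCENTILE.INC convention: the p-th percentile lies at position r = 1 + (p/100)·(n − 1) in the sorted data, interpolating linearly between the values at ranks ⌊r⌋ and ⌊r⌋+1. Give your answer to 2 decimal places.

3.23

Sorted: 2.4, 2.5, 2.8, 2.9, 3.0, 3.1, 3.2, 3.3, 3.5, 3.6, 3.6, 3.7, 3.8, 4.0, 4.1, 4.2, 4.3, 4.5, 4.6.
n = 19.
r = 1 + (35/100)·(19 − 1) = 1 + 6.3 = 7.3.
Rank 7 is 3.2 and rank 8 is 3.3.
Interpolate: 3.2 + 0.3·(3.3 − 3.2) = 3.2 + 0.3·0.1 = 3.23.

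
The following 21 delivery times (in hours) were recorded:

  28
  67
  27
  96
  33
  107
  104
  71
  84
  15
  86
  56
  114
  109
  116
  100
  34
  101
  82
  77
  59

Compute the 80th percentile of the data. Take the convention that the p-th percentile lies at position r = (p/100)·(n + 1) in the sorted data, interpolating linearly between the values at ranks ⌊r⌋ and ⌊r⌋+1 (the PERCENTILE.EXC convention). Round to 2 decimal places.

Sorted: 15, 27, 28, 33, 34, 56, 59, 67, 71, 77, 82, 84, 86, 96, 100, 101, 104, 107, 109, 114, 116.
n = 21.
r = (80/100)·(21 + 1) = 17.6.
Rank 17 is 104 and rank 18 is 107.
Interpolate: 104 + 0.6·(107 − 104) = 104 + 0.6·3 = 105.8.

105.80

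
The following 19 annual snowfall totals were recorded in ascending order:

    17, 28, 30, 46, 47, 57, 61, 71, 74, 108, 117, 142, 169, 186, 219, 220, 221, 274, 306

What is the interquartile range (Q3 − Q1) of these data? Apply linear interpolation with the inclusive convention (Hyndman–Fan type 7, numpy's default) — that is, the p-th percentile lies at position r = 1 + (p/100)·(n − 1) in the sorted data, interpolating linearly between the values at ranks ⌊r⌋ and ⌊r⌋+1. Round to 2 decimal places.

n = 19.
P25: r = 5.5; ranks 5–6 are 47, 57; interpolating gives 52.
P75: r = 14.5; ranks 14–15 are 186, 219; interpolating gives 202.5.
Difference: 202.5 − 52 = 150.5.

150.50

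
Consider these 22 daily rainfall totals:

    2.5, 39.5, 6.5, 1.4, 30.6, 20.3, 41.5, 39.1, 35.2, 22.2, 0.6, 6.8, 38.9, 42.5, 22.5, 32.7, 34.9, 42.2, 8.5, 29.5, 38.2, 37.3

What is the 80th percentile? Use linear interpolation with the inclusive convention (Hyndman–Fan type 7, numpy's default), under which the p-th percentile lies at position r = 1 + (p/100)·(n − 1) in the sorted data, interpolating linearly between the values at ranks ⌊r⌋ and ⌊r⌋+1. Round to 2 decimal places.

Sorted: 0.6, 1.4, 2.5, 6.5, 6.8, 8.5, 20.3, 22.2, 22.5, 29.5, 30.6, 32.7, 34.9, 35.2, 37.3, 38.2, 38.9, 39.1, 39.5, 41.5, 42.2, 42.5.
n = 22.
r = 1 + (80/100)·(22 − 1) = 1 + 16.8 = 17.8.
Rank 17 is 38.9 and rank 18 is 39.1.
Interpolate: 38.9 + 0.8·(39.1 − 38.9) = 38.9 + 0.8·0.2 = 39.06.

39.06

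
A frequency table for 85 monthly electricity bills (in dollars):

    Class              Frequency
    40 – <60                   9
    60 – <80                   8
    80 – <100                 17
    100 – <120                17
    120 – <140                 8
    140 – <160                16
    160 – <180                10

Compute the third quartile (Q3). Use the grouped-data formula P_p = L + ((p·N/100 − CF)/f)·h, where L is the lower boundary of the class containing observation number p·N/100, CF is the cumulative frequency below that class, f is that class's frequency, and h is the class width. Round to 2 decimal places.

145.94

N = 85; target position k = 75/100 · 85 = 63.75.
Cumulative frequencies: 9, 17, 34, 51, 59, 75, 85.
Observation 63.75 falls in the class 140 – <160.
L = 140, CF = 59, f = 16, h = 20.
P75 = 140 + ((63.75 − 59)/16)·20 = 140 + 5.9375 = 145.938.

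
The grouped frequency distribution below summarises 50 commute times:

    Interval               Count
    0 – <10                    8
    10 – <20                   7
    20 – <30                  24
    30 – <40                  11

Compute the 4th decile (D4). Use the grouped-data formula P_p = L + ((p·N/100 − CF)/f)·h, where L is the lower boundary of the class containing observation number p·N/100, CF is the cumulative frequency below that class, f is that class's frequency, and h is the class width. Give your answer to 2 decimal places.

22.08

N = 50; target position k = 40/100 · 50 = 20.
Cumulative frequencies: 8, 15, 39, 50.
Observation 20 falls in the class 20 – <30.
L = 20, CF = 15, f = 24, h = 10.
P40 = 20 + ((20 − 15)/24)·10 = 20 + 2.08333 = 22.0833.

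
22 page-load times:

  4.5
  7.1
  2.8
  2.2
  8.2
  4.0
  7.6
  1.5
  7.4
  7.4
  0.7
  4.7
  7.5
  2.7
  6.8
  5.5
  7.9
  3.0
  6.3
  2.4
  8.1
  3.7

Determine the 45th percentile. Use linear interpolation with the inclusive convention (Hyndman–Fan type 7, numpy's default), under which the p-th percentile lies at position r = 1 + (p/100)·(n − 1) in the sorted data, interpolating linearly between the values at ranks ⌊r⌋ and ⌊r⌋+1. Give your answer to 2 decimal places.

4.59

Sorted: 0.7, 1.5, 2.2, 2.4, 2.7, 2.8, 3.0, 3.7, 4.0, 4.5, 4.7, 5.5, 6.3, 6.8, 7.1, 7.4, 7.4, 7.5, 7.6, 7.9, 8.1, 8.2.
n = 22.
r = 1 + (45/100)·(22 − 1) = 1 + 9.45 = 10.45.
Rank 10 is 4.5 and rank 11 is 4.7.
Interpolate: 4.5 + 0.45·(4.7 − 4.5) = 4.5 + 0.45·0.2 = 4.59.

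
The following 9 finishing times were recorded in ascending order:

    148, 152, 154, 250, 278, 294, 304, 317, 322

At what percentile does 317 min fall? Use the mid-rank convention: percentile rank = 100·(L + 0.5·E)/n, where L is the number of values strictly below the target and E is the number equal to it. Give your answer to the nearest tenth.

83.3

Count below 317: L = 7; count equal: E = 1; n = 9.
Percentile rank = 100·(7 + 0.5·1)/9 = 100·7.5/9 = 83.33.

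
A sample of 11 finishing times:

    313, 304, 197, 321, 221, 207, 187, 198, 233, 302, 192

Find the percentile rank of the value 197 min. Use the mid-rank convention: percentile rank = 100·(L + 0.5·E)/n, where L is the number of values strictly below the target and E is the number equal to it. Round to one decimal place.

22.7

Sorted: 187, 192, 197, 198, 207, 221, 233, 302, 304, 313, 321.
Count below 197: L = 2; count equal: E = 1; n = 11.
Percentile rank = 100·(2 + 0.5·1)/11 = 100·2.5/11 = 22.73.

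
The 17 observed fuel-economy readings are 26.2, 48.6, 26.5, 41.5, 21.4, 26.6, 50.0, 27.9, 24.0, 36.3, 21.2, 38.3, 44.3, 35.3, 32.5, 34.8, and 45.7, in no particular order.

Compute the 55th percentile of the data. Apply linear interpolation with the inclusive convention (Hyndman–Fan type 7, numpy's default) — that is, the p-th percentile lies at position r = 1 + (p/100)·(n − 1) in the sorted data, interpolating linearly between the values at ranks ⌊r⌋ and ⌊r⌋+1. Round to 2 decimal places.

35.20

Sorted: 21.2, 21.4, 24.0, 26.2, 26.5, 26.6, 27.9, 32.5, 34.8, 35.3, 36.3, 38.3, 41.5, 44.3, 45.7, 48.6, 50.0.
n = 17.
r = 1 + (55/100)·(17 − 1) = 1 + 8.8 = 9.8.
Rank 9 is 34.8 and rank 10 is 35.3.
Interpolate: 34.8 + 0.8·(35.3 − 34.8) = 34.8 + 0.8·0.5 = 35.2.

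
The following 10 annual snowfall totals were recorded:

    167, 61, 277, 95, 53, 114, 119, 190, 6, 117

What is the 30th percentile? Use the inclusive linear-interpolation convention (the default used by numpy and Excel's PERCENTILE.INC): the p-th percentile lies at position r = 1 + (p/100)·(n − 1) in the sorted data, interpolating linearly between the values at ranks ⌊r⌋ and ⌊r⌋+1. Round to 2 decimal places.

Sorted: 6, 53, 61, 95, 114, 117, 119, 167, 190, 277.
n = 10.
r = 1 + (30/100)·(10 − 1) = 1 + 2.7 = 3.7.
Rank 3 is 61 and rank 4 is 95.
Interpolate: 61 + 0.7·(95 − 61) = 61 + 0.7·34 = 84.8.

84.80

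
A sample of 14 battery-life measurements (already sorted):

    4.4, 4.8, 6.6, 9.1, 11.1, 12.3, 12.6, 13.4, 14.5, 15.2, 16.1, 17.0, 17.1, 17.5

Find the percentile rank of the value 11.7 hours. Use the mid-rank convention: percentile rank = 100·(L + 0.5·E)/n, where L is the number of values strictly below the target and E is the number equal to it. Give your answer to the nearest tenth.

35.7

Count below 11.7: L = 5; count equal: E = 0; n = 14.
Percentile rank = 100·(5 + 0.5·0)/14 = 100·5/14 = 35.71.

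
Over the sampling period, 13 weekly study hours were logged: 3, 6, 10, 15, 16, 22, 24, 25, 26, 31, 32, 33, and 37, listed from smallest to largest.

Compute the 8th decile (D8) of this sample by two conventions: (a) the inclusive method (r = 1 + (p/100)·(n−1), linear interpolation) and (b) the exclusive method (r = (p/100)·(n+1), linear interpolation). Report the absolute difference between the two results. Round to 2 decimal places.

0.60

n = 13.
(a) r = 10.6; between ranks 10 (31) and 11 (32): 31.6.
(b) r = 11.2; between ranks 11 (32) and 12 (33): 32.2.
|31.6 − 32.2| = 0.6.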